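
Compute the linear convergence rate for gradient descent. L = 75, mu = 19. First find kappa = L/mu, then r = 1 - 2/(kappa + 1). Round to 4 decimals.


Step 1: Compute the condition number.
kappa = L/mu = 75/19 = 3.9474
Step 2: Compute the convergence rate.
r = 1 - 2/(kappa + 1) = 1 - 2*mu/(L + mu) = (L - mu)/(L + mu) = 56/94 = 0.5957


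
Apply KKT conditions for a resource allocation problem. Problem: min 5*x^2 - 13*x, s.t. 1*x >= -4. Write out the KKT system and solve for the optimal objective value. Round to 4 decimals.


Step 1: Try lambda = 0 (constraint inactive).
Stationarity: 2*5*x - 13 = 0
x* = 13/(2*5) = 1.3
Check constraint: 1*1.3 = 1.3 >= -4 -- satisfied.
Step 2: Compute optimal value.
f(x*) = 5*1.3^2 - 13*1.3 = -8.45


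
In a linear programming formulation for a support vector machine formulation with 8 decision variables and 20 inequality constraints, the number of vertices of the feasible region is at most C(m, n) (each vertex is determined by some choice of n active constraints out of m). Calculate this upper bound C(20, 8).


Each vertex corresponds to some choice of n active constraints out of m, so the number of vertices is at most C(m, n) = m! / (n!(m-n)!).
m = 20, n = 8
Numerator: 20 * 19 * 18 * 17 * 16 * 15 * 14 * 13
Denominator: 8! = 40320
C(20, 8) = 125970


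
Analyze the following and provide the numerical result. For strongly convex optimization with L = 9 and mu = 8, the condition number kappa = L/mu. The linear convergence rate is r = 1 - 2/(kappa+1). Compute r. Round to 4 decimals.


Step 1: Compute the condition number.
kappa = L/mu = 9/8 = 1.125
Step 2: Compute the convergence rate.
r = 1 - 2/(kappa + 1) = 1 - 2*mu/(L + mu) = (L - mu)/(L + mu) = 1/17 = 0.0588


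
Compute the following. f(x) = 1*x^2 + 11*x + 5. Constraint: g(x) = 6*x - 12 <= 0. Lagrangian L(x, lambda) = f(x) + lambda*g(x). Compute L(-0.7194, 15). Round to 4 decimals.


Step 1: Evaluate f(x).
f(-0.7194) = 1*(-0.7194)^2 + 11*(-0.7194) + 5 = -2.3959
Step 2: Evaluate g(x).
g(-0.7194) = 6*-0.7194 - 12 = -16.3164
Step 3: Compute Lagrangian.
L = -2.3959 + 15*-16.3164 = -247.1419


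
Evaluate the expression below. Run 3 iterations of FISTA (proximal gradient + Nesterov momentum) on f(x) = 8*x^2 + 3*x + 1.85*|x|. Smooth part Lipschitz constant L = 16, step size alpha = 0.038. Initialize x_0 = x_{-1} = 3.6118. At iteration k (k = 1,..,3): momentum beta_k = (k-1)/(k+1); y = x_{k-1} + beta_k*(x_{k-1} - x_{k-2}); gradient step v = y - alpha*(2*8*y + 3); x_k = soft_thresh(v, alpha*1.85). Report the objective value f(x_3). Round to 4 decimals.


FISTA on f(x) = 8*x^2 + 3*x + 1.85*|x|
L = 16, alpha = 0.038
Iteration 1: beta = 0.0, y = 3.6118 + 0.0*(3.6118 - 3.6118) = 3.6118
  grad(y) = 60.7888, v = y - alpha*grad = 1.3018
  prox(v) = soft_thresh(1.3018, 0.0703) = 1.2315
Iteration 2: beta = 0.3333, y = 1.2315 + 0.3333*(1.2315 - 3.6118) = 0.4381
  grad(y) = 10.0096, v = y - alpha*grad = 0.0577
  prox(v) = soft_thresh(0.0577, 0.0703) = 0.0
Iteration 3: beta = 0.5, y = 0.0 + 0.5*(0.0 - 1.2315) = -0.6158
  grad(y) = -6.8522, v = y - alpha*grad = -0.3554
  prox(v) = soft_thresh(-0.3554, 0.0703) = -0.2851
f(x_3) = 8*(-0.2851)^2 + 3*(-0.2851) + 1.85*|-0.2851| = 0.3223


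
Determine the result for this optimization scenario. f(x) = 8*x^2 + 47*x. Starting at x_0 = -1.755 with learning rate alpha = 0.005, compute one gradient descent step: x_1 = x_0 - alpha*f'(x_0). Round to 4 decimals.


We compute the gradient at x_0 and apply the update.
f'(x) = 16*x + 47
f'(-1.755) = 16*-1.755 + 47 = 18.92
x_1 = -1.755 - 0.005*18.92 = -1.8496


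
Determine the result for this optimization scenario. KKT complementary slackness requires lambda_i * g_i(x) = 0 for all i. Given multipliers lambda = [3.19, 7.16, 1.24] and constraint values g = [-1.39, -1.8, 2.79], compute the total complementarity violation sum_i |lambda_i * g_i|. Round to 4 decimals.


KKT complementary slackness check:
lambda_1 * g_1 = 3.19 * -1.39 = -4.4341
lambda_2 * g_2 = 7.16 * -1.8 = -12.888
lambda_3 * g_3 = 1.24 * 2.79 = 3.4596
Total violation = 4.4341 + 12.888 + 3.4596 = 20.7817


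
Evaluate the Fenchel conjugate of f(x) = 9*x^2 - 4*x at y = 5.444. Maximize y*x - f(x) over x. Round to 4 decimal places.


f*(y) = sup_x {y*x - a*x^2 - b*x} = sup_x {(y-b)*x - a*x^2}
FOC: (y - b) - 2a*x = 0 => x* = (y - b)/(2a)
x* = (5.444 + 4)/(2*9) = 0.5247
f*(5.444) = (y-b)^2/(4a) = (5.444 + 4)^2/(4*9)
= 89.1891/36 = 2.4775


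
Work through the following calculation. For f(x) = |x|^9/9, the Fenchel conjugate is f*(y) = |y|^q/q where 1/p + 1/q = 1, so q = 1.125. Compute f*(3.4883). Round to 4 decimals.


The conjugate exponent q satisfies 1/p + 1/q = 1.
p = 9, so q = 9/(9 - 1) = 1.125
|y|^q = 3.4883^1.125 = 4.0779
f*(3.4883) = 4.0779 / 1.125 = 3.6248


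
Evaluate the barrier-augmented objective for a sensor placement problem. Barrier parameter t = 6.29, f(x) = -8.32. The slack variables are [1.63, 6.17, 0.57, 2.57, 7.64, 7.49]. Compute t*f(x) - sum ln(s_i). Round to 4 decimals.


Step 1: Compute log-barrier.
ln values: [0.4886, 1.8197, -0.5621, 0.9439, 2.0334, 2.0136]
phi = -(0.4886 + 1.8197 - 0.5621 + 0.9439 + 2.0334 + 2.0136) = -6.737
Step 2: Compute augmented objective.
t*f(x) = 6.29*-8.32 = -52.3328
Total = -52.3328 - 6.737 = -59.0698


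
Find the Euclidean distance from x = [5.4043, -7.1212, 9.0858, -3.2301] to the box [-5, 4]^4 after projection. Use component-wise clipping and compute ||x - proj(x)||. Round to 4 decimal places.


Project each component onto [-5, 4].
clip(5.4043) = 4.0, clip(-7.1212) = -5.0, clip(9.0858) = 4.0, clip(-3.2301) = -3.2301
Projection = [4.0, -5.0, 4.0, -3.2301]
Squared diffs: [1.9721, 4.4995, 25.8654, 0.0]
Distance = sqrt(32.337) = 5.6866


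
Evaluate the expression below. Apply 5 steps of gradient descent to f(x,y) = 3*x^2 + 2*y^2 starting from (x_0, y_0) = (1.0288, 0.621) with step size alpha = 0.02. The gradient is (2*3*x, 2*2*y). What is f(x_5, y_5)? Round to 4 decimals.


Gradient descent on f(x,y) = 3*x^2 + 2*y^2.
Starting point: (1.0288, 0.621), alpha = 0.02
Step 1: grad_x = 2*3*1.0288 = 6.1728, grad_y = 2*2*0.621 = 2.484
  x_1 = 1.0288 - 0.02*6.1728 = 0.9053
  y_1 = 0.621 - 0.02*2.484 = 0.5713
Step 2: grad_x = 2*3*0.9053 = 5.4321, grad_y = 2*2*0.5713 = 2.2853
  x_2 = 0.9053 - 0.02*5.4321 = 0.7967
  y_2 = 0.5713 - 0.02*2.2853 = 0.5256
Step 3: grad_x = 2*3*0.7967 = 4.7802, grad_y = 2*2*0.5256 = 2.1025
  x_3 = 0.7967 - 0.02*4.7802 = 0.7011
  y_3 = 0.5256 - 0.02*2.1025 = 0.4836
Step 4: grad_x = 2*3*0.7011 = 4.2066, grad_y = 2*2*0.4836 = 1.9343
  x_4 = 0.7011 - 0.02*4.2066 = 0.617
  y_4 = 0.4836 - 0.02*1.9343 = 0.4449
Step 5: grad_x = 2*3*0.617 = 3.7018, grad_y = 2*2*0.4449 = 1.7795
  x_5 = 0.617 - 0.02*3.7018 = 0.5429
  y_5 = 0.4449 - 0.02*1.7795 = 0.4093
f(0.5429, 0.4093) = 3*0.5429^2 + 2*0.4093^2 = 1.2194


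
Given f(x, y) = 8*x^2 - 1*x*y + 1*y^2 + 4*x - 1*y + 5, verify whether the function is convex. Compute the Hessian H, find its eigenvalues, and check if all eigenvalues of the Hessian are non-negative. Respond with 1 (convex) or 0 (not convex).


The Hessian of f(x,y) = 8*x^2 - 1*x*y + 1*y^2 + 4*x - 1*y + 5 is:
H = [[16, -1], [-1, 2]]
Trace = 16 + 2 = 18
Determinant = 16*2 - (-1)^2 = 31
Discriminant = (18)^2 - 4*31 = 200.0
Eigenvalues: lambda_1 = 1.9289, lambda_2 = 16.0711
The function is convex.

1


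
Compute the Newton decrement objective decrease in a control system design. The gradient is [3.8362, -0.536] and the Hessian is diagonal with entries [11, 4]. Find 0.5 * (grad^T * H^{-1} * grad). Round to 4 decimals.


Step 1: H is diagonal, so H^(-1) * g = [0.3487, -0.134].
Step 2: g^T H^(-1) g = sum_i g_i^2 / H_ii
  = (3.8362)^2/11 + (-0.536)^2/4
  = 1.3379 + 0.0718 = 1.4097
Step 3: Objective decrease = 0.5 * g^T H^(-1) g = 0.7048


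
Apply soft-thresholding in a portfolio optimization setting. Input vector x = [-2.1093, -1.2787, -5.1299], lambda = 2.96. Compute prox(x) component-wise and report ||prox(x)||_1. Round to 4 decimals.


Soft-thresholding with lambda = 2.96:
prox(-2.1093) = sign(-2.1093)*max(|-2.1093| - 2.96, 0) = 0.0
prox(-1.2787) = sign(-1.2787)*max(|-1.2787| - 2.96, 0) = 0.0
prox(-5.1299) = sign(-5.1299)*max(|-5.1299| - 2.96, 0) = -2.1699
prox(x) = [0.0, 0.0, -2.1699]
||prox(x)||_1 = 0.0 + 0.0 + 2.1699 = 2.1699


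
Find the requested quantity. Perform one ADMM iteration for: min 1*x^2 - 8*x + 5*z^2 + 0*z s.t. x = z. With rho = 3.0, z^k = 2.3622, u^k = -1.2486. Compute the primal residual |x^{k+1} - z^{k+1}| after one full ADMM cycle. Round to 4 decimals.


ADMM iteration with rho = 3.0, z^k = 2.3622, u^k = -1.2486
Step 1: x-update.
Minimize 1*x^2 - 8*x + (3.0/2)*(x - 2.3622 - 1.2486)^2
FOC: (2*1 + 3.0)*x = 8 + 3.0*(2.3622 + 1.2486)
x^{k+1} = 3.7665
Step 2: z-update.
Minimize 5*z^2 + 0*z + (3.0/2)*(3.7665 - z - 1.2486)^2
FOC: (2*5 + 3.0)*z = 0 + 3.0*(3.7665 - 1.2486)
z^{k+1} = 0.581
Step 3: u-update.
u^{k+1} = -1.2486 + 3.7665 - 0.581 = 1.9368
Step 4: Primal residual = |3.7665 - 0.581| = 3.1854


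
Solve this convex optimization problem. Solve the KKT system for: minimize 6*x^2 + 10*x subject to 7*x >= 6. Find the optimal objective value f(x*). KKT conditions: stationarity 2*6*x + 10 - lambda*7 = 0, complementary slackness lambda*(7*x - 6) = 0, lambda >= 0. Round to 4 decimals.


Step 1: Try lambda = 0 (constraint inactive).
x_unc = -10/(2*6) = -0.8333
Check: 7*-0.8333 = -5.8331 < 6 -- violated!
Step 2: Constraint must be active: 7*x = 6
x* = 6/7 = 0.8571 (rounded; the exact value 6/7 is used below)
lambda = (2*6*(6/7) + 10)/7 = 2.898
Step 3: Compute optimal value.
f(x*) = 6*(6/7)^2 + 10*(6/7) = 12.9796


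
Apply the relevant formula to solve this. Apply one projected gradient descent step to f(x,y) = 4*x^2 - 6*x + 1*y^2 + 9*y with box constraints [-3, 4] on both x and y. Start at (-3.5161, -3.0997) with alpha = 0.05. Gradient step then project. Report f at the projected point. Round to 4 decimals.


Step 1: Compute gradient at (-3.5161, -3.0997).
grad_x = 2*4*-3.5161 - 6 = -34.1288
grad_y = 2*1*-3.0997 + 9 = 2.8006
Step 2: Gradient step.
x_raw = -3.5161 - 0.05*-34.1288 = -1.8097
y_raw = -3.0997 - 0.05*2.8006 = -3.2397
Step 3: Project onto [-3, 4].
x_proj = clip(-1.8097) = -1.8097
y_proj = clip(-3.2397) = -3.0
Step 4: Evaluate f.
f(-1.8097, -3.0) = 5.9574


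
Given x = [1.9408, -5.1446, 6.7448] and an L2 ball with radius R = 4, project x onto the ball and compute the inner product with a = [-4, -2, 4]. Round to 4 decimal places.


Step 1: Compute ||x|| (intermediates to 6 decimals).
||x|| = sqrt(1.9408^2 + (-5.1446)^2 + 6.7448^2) = 8.702065
Step 2: Project.
Since ||x|| > R, scale = R/||x|| = 4/8.702065 = 0.459661, proj(x) = scale * x
proj(x) = [0.89211, -2.364772, 3.100322]
Step 3: Dot product.
a^T * proj(x) = -4*0.89211 - 2*(-2.364772) + 4*3.100322 = 13.5624


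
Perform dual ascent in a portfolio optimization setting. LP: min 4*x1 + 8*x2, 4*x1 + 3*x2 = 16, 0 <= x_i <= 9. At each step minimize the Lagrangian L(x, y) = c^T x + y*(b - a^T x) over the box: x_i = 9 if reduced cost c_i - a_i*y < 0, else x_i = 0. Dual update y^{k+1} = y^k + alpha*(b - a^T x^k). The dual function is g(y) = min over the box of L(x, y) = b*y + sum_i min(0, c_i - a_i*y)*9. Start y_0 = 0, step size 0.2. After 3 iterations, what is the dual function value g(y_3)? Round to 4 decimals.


Dual ascent for LP: min 4*x1 + 8*x2, 4*x1 + 3*x2 = 16, 0 <= x_i <= 9
Step 1: y^k = 0.0, reduced costs: (4.0, 8.0)
  x^k = (0.0, 0.0), subgradient = b - a^T x = 16.0
  y^{k+1} = 0.0 + 0.2*16.0 = 3.2
Step 2: y^k = 3.2, reduced costs: (-8.8, -1.6)
  x^k = (9.0, 9.0), subgradient = b - a^T x = -47.0
  y^{k+1} = 3.2 + 0.2*-47.0 = -6.2
Step 3: y^k = -6.2, reduced costs: (28.8, 26.6)
  x^k = (0.0, 0.0), subgradient = b - a^T x = 16.0
  y^{k+1} = -6.2 + 0.2*16.0 = -3.0
Dual objective at y_3 = -3.0: reduced costs (16.0, 17.0), box minimizer x = (0.0, 0.0)
g(y_3) = b*y + (c1 - a1*y)*x1 + (c2 - a2*y)*x2 = 16*(-3.0) + 16.0*0.0 + 17.0*0.0 = -48.0 + 0.0 + 0.0 = -48.0


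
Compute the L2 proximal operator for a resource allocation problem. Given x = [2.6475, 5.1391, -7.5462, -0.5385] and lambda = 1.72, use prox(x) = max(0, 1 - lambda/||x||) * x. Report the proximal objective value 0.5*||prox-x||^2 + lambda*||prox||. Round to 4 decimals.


Step 1: Compute ||x||.
||x|| = 9.5213
Step 2: Compute scaling factor.
scale = max(0, 1 - 1.72/9.5213) = 0.8194
Step 3: prox(x) = [2.1692, 4.2107, -6.183, -0.4412]
||prox(x)|| = 7.8013
Step 4: Proximal objective.
0.5*||prox-x||^2 = 1.4792
lambda*||prox|| = 13.4182
Total = 14.8974


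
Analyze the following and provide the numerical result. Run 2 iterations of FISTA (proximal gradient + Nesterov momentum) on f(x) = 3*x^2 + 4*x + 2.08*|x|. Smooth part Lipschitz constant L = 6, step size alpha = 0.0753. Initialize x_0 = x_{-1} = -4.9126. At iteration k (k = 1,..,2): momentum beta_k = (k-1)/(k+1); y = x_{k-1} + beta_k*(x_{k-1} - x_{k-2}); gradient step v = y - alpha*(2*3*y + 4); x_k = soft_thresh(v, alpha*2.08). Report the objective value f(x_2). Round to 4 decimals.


FISTA on f(x) = 3*x^2 + 4*x + 2.08*|x|
L = 6, alpha = 0.0753
Iteration 1: beta = 0.0, y = -4.9126 + 0.0*(-4.9126 + 4.9126) = -4.9126
  grad(y) = -25.4756, v = y - alpha*grad = -2.9943
  prox(v) = soft_thresh(-2.9943, 0.1566) = -2.8377
Iteration 2: beta = 0.3333, y = -2.8377 + 0.3333*(-2.8377 + 4.9126) = -2.146
  grad(y) = -8.8761, v = y - alpha*grad = -1.4776
  prox(v) = soft_thresh(-1.4776, 0.1566) = -1.321
f(x_2) = 3*(-1.321)^2 + 4*(-1.321) + 2.08*|-1.321| = 2.6989


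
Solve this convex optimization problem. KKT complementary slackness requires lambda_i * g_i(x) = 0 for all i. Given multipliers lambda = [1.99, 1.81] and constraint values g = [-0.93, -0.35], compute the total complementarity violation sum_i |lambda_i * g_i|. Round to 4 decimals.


KKT complementary slackness check:
lambda_1 * g_1 = 1.99 * -0.93 = -1.8507
lambda_2 * g_2 = 1.81 * -0.35 = -0.6335
Total violation = 1.8507 + 0.6335 = 2.4842


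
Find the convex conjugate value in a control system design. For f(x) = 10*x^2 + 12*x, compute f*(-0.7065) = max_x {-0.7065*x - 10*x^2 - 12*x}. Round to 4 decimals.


f*(y) = sup_x {y*x - a*x^2 - b*x} = sup_x {(y-b)*x - a*x^2}
FOC: (y - b) - 2a*x = 0 => x* = (y - b)/(2a)
x* = (-0.7065 - 12)/(2*10) = -0.6353
f*(-0.7065) = (y-b)^2/(4a) = (-0.7065 - 12)^2/(4*10)
= 161.4551/40 = 4.0364


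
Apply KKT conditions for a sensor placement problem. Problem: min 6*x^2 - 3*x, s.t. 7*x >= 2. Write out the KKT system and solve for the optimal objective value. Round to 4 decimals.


Step 1: Try lambda = 0 (constraint inactive).
x_unc = 3/(2*6) = 0.25
Check: 7*0.25 = 1.75 < 2 -- violated!
Step 2: Constraint must be active: 7*x = 2
x* = 2/7 = 0.2857 (rounded; the exact value 2/7 is used below)
lambda = (2*6*(2/7) - 3)/7 = 0.0612
Step 3: Compute optimal value.
f(x*) = 6*(2/7)^2 - 3*(2/7) = -0.3673


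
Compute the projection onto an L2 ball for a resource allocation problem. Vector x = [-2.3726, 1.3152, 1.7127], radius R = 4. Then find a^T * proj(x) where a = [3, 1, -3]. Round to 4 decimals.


Step 1: Compute ||x|| (intermediates to 6 decimals).
||x|| = sqrt((-2.3726)^2 + 1.3152^2 + 1.7127^2) = 3.208165
Step 2: Project.
Since ||x|| <= R, proj = x (no scaling needed).
proj(x) = [-2.3726, 1.3152, 1.7127]
Step 3: Dot product.
a^T * proj(x) = 3*(-2.3726) + 1*1.3152 - 3*1.7127 = -10.9407


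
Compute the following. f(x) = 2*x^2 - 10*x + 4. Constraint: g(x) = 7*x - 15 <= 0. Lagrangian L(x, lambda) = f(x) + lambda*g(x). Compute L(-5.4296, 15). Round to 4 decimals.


Step 1: Evaluate f(x).
f(-5.4296) = 2*(-5.4296)^2 - 10*(-5.4296) + 4 = 117.2571
Step 2: Evaluate g(x).
g(-5.4296) = 7*-5.4296 - 15 = -53.0072
Step 3: Compute Lagrangian.
L = 117.2571 + 15*-53.0072 = -677.8509


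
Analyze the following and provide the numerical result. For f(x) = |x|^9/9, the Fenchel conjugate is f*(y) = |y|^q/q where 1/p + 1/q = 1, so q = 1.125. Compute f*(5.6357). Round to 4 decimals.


The conjugate exponent q satisfies 1/p + 1/q = 1.
p = 9, so q = 9/(9 - 1) = 1.125
|y|^q = 5.6357^1.125 = 6.9955
f*(5.6357) = 6.9955 / 1.125 = 6.2182


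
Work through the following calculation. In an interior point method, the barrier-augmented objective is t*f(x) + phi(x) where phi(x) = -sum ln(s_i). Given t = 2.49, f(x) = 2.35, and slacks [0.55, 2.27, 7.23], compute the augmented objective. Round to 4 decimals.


Step 1: Compute log-barrier.
ln values: [-0.5978, 0.8198, 1.9782]
phi = -(-0.5978 + 0.8198 + 1.9782) = -2.2002
Step 2: Compute augmented objective.
t*f(x) = 2.49*2.35 = 5.8515
Total = 5.8515 - 2.2002 = 3.6513


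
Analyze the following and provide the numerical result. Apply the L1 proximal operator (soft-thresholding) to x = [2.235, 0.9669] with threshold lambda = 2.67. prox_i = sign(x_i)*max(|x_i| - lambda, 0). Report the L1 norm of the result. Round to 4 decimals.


Soft-thresholding with lambda = 2.67:
prox(2.235) = sign(2.235)*max(|2.235| - 2.67, 0) = 0.0
prox(0.9669) = sign(0.9669)*max(|0.9669| - 2.67, 0) = 0.0
prox(x) = [0.0, 0.0]
||prox(x)||_1 = 0.0 + 0.0 = 0.0


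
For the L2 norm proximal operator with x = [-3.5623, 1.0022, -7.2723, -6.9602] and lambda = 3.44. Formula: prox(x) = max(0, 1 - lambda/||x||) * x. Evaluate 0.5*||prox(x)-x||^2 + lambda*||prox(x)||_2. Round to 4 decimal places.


Step 1: Compute ||x||.
||x|| = 10.725
Step 2: Compute scaling factor.
scale = max(0, 1 - 3.44/10.725) = 0.6793
Step 3: prox(x) = [-2.4197, 0.6807, -4.9397, -4.7277]
||prox(x)|| = 7.285
Step 4: Proximal objective.
0.5*||prox-x||^2 = 5.9168
lambda*||prox|| = 25.0604
Total = 30.9771


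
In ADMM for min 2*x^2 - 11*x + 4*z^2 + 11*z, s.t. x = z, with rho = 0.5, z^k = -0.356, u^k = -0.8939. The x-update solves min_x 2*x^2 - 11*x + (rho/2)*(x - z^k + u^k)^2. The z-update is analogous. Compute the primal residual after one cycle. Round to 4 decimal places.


ADMM iteration with rho = 0.5, z^k = -0.356, u^k = -0.8939
Step 1: x-update.
Minimize 2*x^2 - 11*x + (0.5/2)*(x + 0.356 - 0.8939)^2
FOC: (2*2 + 0.5)*x = 11 + 0.5*(-0.356 + 0.8939)
x^{k+1} = 2.5042
Step 2: z-update.
Minimize 4*z^2 + 11*z + (0.5/2)*(2.5042 - z - 0.8939)^2
FOC: (2*4 + 0.5)*z = -11 + 0.5*(2.5042 - 0.8939)
z^{k+1} = -1.1994
Step 3: u-update.
u^{k+1} = -0.8939 + 2.5042 + 1.1994 = 2.8097
Step 4: Primal residual = |2.5042 + 1.1994| = 3.7036


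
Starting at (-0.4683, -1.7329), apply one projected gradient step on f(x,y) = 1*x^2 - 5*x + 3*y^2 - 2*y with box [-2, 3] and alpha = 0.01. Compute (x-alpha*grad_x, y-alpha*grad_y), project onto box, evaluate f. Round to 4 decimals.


Step 1: Compute gradient at (-0.4683, -1.7329).
grad_x = 2*1*-0.4683 - 5 = -5.9366
grad_y = 2*3*-1.7329 - 2 = -12.3974
Step 2: Gradient step.
x_raw = -0.4683 - 0.01*-5.9366 = -0.4089
y_raw = -1.7329 - 0.01*-12.3974 = -1.6089
Step 3: Project onto [-2, 3].
x_proj = clip(-0.4089) = -0.4089
y_proj = clip(-1.6089) = -1.6089
Step 4: Evaluate f.
f(-0.4089, -1.6089) = 13.1957


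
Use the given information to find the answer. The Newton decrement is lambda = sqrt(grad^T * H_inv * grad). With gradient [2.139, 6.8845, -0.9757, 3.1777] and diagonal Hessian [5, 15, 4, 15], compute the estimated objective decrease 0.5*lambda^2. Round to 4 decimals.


Step 1: H is diagonal, so H^(-1) * g = [0.4278, 0.459, -0.2439, 0.2118].
Step 2: g^T H^(-1) g = sum_i g_i^2 / H_ii
  = (2.139)^2/5 + (6.8845)^2/15 + (-0.9757)^2/4 + (3.1777)^2/15
  = 0.9151 + 3.1598 + 0.238 + 0.6732 = 4.986
Step 3: Objective decrease = 0.5 * g^T H^(-1) g = 2.493


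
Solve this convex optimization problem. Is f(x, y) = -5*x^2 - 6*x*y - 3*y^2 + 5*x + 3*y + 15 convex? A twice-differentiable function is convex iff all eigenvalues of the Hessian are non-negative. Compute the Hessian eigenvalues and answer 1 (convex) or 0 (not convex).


The Hessian of f(x,y) = -5*x^2 - 6*x*y - 3*y^2 + 5*x + 3*y + 15 is:
H = [[-10, -6], [-6, -6]]
Trace = -10 - 6 = -16
Determinant = -10*-6 - (-6)^2 = 24
Discriminant = (-16)^2 - 4*24 = 160.0
Eigenvalues: lambda_1 = -14.3246, lambda_2 = -1.6754
The function is not convex.

0


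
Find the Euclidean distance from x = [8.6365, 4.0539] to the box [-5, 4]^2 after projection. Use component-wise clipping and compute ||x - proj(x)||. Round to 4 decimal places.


Project each component onto [-5, 4].
clip(8.6365) = 4.0, clip(4.0539) = 4.0
Projection = [4.0, 4.0]
Squared diffs: [21.4971, 0.0029]
Distance = sqrt(21.5) = 4.6368


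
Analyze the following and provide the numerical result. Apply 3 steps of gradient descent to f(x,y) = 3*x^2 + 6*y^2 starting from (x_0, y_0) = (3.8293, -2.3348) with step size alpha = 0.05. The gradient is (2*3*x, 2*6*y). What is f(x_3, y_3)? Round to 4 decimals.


Gradient descent on f(x,y) = 3*x^2 + 6*y^2.
Starting point: (3.8293, -2.3348), alpha = 0.05
Step 1: grad_x = 2*3*3.8293 = 22.9758, grad_y = 2*6*-2.3348 = -28.0176
  x_1 = 3.8293 - 0.05*22.9758 = 2.6805
  y_1 = -2.3348 - 0.05*-28.0176 = -0.9339
Step 2: grad_x = 2*3*2.6805 = 16.0831, grad_y = 2*6*-0.9339 = -11.207
  x_2 = 2.6805 - 0.05*16.0831 = 1.8764
  y_2 = -0.9339 - 0.05*-11.207 = -0.3736
Step 3: grad_x = 2*3*1.8764 = 11.2581, grad_y = 2*6*-0.3736 = -4.4828
  x_3 = 1.8764 - 0.05*11.2581 = 1.3134
  y_3 = -0.3736 - 0.05*-4.4828 = -0.1494
f(1.3134, -0.1494) = 3*1.3134^2 + 6*(-0.1494)^2 = 5.3094


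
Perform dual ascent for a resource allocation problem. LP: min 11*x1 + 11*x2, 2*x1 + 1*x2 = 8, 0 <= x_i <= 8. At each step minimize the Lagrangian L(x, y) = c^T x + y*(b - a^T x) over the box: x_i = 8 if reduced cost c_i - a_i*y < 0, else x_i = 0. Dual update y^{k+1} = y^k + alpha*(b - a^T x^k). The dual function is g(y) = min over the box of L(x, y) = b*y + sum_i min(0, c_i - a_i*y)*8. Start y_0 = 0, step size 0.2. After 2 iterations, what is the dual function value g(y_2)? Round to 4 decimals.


Dual ascent for LP: min 11*x1 + 11*x2, 2*x1 + 1*x2 = 8, 0 <= x_i <= 8
Step 1: y^k = 0.0, reduced costs: (11.0, 11.0)
  x^k = (0.0, 0.0), subgradient = b - a^T x = 8.0
  y^{k+1} = 0.0 + 0.2*8.0 = 1.6
Step 2: y^k = 1.6, reduced costs: (7.8, 9.4)
  x^k = (0.0, 0.0), subgradient = b - a^T x = 8.0
  y^{k+1} = 1.6 + 0.2*8.0 = 3.2
Dual objective at y_2 = 3.2: reduced costs (4.6, 7.8), box minimizer x = (0.0, 0.0)
g(y_2) = b*y + (c1 - a1*y)*x1 + (c2 - a2*y)*x2 = 8*3.2 + 4.6*0.0 + 7.8*0.0 = 25.6 + 0.0 + 0.0 = 25.6


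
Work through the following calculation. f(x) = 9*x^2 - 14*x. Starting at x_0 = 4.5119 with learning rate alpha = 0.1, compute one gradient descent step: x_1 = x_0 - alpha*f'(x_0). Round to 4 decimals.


We compute the gradient at x_0 and apply the update.
f'(x) = 18*x - 14
f'(4.5119) = 18*4.5119 - 14 = 67.2142
x_1 = 4.5119 - 0.1*67.2142 = -2.2095


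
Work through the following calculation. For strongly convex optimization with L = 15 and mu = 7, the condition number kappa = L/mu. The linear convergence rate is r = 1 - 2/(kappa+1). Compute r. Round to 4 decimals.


Step 1: Compute the condition number.
kappa = L/mu = 15/7 = 2.1429
Step 2: Compute the convergence rate.
r = 1 - 2/(kappa + 1) = 1 - 2*mu/(L + mu) = (L - mu)/(L + mu) = 8/22 = 0.3636


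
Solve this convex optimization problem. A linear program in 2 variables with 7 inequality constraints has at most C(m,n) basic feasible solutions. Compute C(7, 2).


Each vertex corresponds to some choice of n active constraints out of m, so the number of vertices is at most C(m, n) = m! / (n!(m-n)!).
m = 7, n = 2
Numerator: 7 * 6
Denominator: 2! = 2
C(7, 2) = 21


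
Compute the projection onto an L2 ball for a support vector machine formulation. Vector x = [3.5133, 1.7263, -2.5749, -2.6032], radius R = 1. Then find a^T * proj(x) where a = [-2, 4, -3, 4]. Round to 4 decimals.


Step 1: Compute ||x|| (intermediates to 6 decimals).
||x|| = sqrt(3.5133^2 + 1.7263^2 + (-2.5749)^2 + (-2.6032)^2) = 5.360051
Step 2: Project.
Since ||x|| > R, scale = R/||x|| = 1/5.360051 = 0.186565, proj(x) = scale * x
proj(x) = [0.655459, 0.322067, -0.480386, -0.485666]
Step 3: Dot product.
a^T * proj(x) = -2*0.655459 + 4*0.322067 - 3*(-0.480386) + 4*(-0.485666) = -0.5242


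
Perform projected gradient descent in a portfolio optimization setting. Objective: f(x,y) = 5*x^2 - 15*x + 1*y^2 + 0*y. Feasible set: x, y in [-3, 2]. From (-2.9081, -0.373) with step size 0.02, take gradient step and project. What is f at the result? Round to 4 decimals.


Step 1: Compute gradient at (-2.9081, -0.373).
grad_x = 2*5*-2.9081 - 15 = -44.081
grad_y = 2*1*-0.373 + 0 = -0.746
Step 2: Gradient step.
x_raw = -2.9081 - 0.02*-44.081 = -2.0265
y_raw = -0.373 - 0.02*-0.746 = -0.3581
Step 3: Project onto [-3, 2].
x_proj = clip(-2.0265) = -2.0265
y_proj = clip(-0.3581) = -0.3581
Step 4: Evaluate f.
f(-2.0265, -0.3581) = 51.0585


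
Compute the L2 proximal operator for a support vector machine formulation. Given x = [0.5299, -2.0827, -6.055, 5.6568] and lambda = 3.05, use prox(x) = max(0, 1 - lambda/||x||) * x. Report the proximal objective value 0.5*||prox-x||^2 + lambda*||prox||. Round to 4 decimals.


Step 1: Compute ||x||.
||x|| = 8.5604
Step 2: Compute scaling factor.
scale = max(0, 1 - 3.05/8.5604) = 0.6437
Step 3: prox(x) = [0.3411, -1.3407, -3.8977, 3.6413]
||prox(x)|| = 5.5104
Step 4: Proximal objective.
0.5*||prox-x||^2 = 4.6513
lambda*||prox|| = 16.8067
Total = 21.458


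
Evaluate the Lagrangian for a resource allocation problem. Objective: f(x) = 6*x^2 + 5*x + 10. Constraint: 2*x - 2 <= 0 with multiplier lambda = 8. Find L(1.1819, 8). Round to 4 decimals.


Step 1: Evaluate f(x).
f(1.1819) = 6*1.1819^2 + 5*1.1819 + 10 = 24.2908
Step 2: Evaluate g(x).
g(1.1819) = 2*1.1819 - 2 = 0.3638
Step 3: Compute Lagrangian.
L = 24.2908 + 8*0.3638 = 27.2012


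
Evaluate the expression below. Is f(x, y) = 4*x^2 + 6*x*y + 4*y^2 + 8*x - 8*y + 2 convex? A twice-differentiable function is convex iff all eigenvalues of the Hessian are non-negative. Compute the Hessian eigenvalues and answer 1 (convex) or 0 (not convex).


The Hessian of f(x,y) = 4*x^2 + 6*x*y + 4*y^2 + 8*x - 8*y + 2 is:
H = [[8, 6], [6, 8]]
Trace = 8 + 8 = 16
Determinant = 8*8 - (6)^2 = 28
Discriminant = (16)^2 - 4*28 = 144.0
Eigenvalues: lambda_1 = 2.0, lambda_2 = 14.0
The function is convex.

1


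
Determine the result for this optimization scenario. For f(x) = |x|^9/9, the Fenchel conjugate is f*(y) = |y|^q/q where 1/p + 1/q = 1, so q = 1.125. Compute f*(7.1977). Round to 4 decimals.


The conjugate exponent q satisfies 1/p + 1/q = 1.
p = 9, so q = 9/(9 - 1) = 1.125
|y|^q = 7.1977^1.125 = 9.2118
f*(7.1977) = 9.2118 / 1.125 = 8.1882


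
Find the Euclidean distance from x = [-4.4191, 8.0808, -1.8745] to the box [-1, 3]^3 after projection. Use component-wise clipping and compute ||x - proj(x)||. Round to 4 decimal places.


Project each component onto [-1, 3].
clip(-4.4191) = -1.0, clip(8.0808) = 3.0, clip(-1.8745) = -1.0
Projection = [-1.0, 3.0, -1.0]
Squared diffs: [11.6902, 25.8145, 0.7648]
Distance = sqrt(38.2695) = 6.1862


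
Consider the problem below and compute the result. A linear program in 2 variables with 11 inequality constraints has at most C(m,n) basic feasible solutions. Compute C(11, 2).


Each vertex corresponds to some choice of n active constraints out of m, so the number of vertices is at most C(m, n) = m! / (n!(m-n)!).
m = 11, n = 2
Numerator: 11 * 10
Denominator: 2! = 2
C(11, 2) = 55


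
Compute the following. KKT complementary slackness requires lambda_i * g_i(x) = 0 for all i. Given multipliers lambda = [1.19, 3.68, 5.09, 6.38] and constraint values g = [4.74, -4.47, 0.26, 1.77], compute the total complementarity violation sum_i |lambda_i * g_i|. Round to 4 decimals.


KKT complementary slackness check:
lambda_1 * g_1 = 1.19 * 4.74 = 5.6406
lambda_2 * g_2 = 3.68 * -4.47 = -16.4496
lambda_3 * g_3 = 5.09 * 0.26 = 1.3234
lambda_4 * g_4 = 6.38 * 1.77 = 11.2926
Total violation = 5.6406 + 16.4496 + 1.3234 + 11.2926 = 34.7062


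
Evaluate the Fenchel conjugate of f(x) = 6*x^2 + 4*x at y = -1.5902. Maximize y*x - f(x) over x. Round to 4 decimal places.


f*(y) = sup_x {y*x - a*x^2 - b*x} = sup_x {(y-b)*x - a*x^2}
FOC: (y - b) - 2a*x = 0 => x* = (y - b)/(2a)
x* = (-1.5902 - 4)/(2*6) = -0.4659
f*(-1.5902) = (y-b)^2/(4a) = (-1.5902 - 4)^2/(4*6)
= 31.2503/24 = 1.3021


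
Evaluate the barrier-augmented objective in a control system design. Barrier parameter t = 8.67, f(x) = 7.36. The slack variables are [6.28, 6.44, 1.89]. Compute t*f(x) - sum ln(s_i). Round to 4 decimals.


Step 1: Compute log-barrier.
ln values: [1.8374, 1.8625, 0.6366]
phi = -(1.8374 + 1.8625 + 0.6366) = -4.3365
Step 2: Compute augmented objective.
t*f(x) = 8.67*7.36 = 63.8112
Total = 63.8112 - 4.3365 = 59.4747


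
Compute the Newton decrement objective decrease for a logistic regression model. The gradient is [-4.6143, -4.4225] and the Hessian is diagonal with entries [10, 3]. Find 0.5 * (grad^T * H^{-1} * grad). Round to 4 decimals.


Step 1: H is diagonal, so H^(-1) * g = [-0.4614, -1.4742].
Step 2: g^T H^(-1) g = sum_i g_i^2 / H_ii
  = (-4.6143)^2/10 + (-4.4225)^2/3
  = 2.1292 + 6.5195 = 8.6487
Step 3: Objective decrease = 0.5 * g^T H^(-1) g = 4.3243


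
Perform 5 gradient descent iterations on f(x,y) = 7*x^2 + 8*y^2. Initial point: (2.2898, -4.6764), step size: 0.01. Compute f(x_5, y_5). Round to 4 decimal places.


Gradient descent on f(x,y) = 7*x^2 + 8*y^2.
Starting point: (2.2898, -4.6764), alpha = 0.01
Step 1: grad_x = 2*7*2.2898 = 32.0572, grad_y = 2*8*-4.6764 = -74.8224
  x_1 = 2.2898 - 0.01*32.0572 = 1.9692
  y_1 = -4.6764 - 0.01*-74.8224 = -3.9282
Step 2: grad_x = 2*7*1.9692 = 27.5692, grad_y = 2*8*-3.9282 = -62.8508
  x_2 = 1.9692 - 0.01*27.5692 = 1.6935
  y_2 = -3.9282 - 0.01*-62.8508 = -3.2997
Step 3: grad_x = 2*7*1.6935 = 23.7095, grad_y = 2*8*-3.2997 = -52.7947
  x_3 = 1.6935 - 0.01*23.7095 = 1.4564
  y_3 = -3.2997 - 0.01*-52.7947 = -2.7717
Step 4: grad_x = 2*7*1.4564 = 20.3902, grad_y = 2*8*-2.7717 = -44.3475
  x_4 = 1.4564 - 0.01*20.3902 = 1.2525
  y_4 = -2.7717 - 0.01*-44.3475 = -2.3282
Step 5: grad_x = 2*7*1.2525 = 17.5355, grad_y = 2*8*-2.3282 = -37.2519
  x_5 = 1.2525 - 0.01*17.5355 = 1.0772
  y_5 = -2.3282 - 0.01*-37.2519 = -1.9557
f(1.0772, -1.9557) = 7*1.0772^2 + 8*(-1.9557)^2 = 38.7212


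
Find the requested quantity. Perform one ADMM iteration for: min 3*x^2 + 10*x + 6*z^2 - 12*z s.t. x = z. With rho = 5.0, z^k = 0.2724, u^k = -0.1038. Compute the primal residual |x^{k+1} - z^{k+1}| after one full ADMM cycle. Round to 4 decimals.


ADMM iteration with rho = 5.0, z^k = 0.2724, u^k = -0.1038
Step 1: x-update.
Minimize 3*x^2 + 10*x + (5.0/2)*(x - 0.2724 - 0.1038)^2
FOC: (2*3 + 5.0)*x = -10 + 5.0*(0.2724 + 0.1038)
x^{k+1} = -0.7381
Step 2: z-update.
Minimize 6*z^2 - 12*z + (5.0/2)*(-0.7381 - z - 0.1038)^2
FOC: (2*6 + 5.0)*z = 12 + 5.0*(-0.7381 - 0.1038)
z^{k+1} = 0.4583
Step 3: u-update.
u^{k+1} = -0.1038 - 0.7381 - 0.4583 = -1.3002
Step 4: Primal residual = |-0.7381 - 0.4583| = 1.1964


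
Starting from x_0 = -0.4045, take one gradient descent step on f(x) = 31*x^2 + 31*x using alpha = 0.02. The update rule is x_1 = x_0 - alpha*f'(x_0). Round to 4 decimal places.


We compute the gradient at x_0 and apply the update.
f'(x) = 62*x + 31
f'(-0.4045) = 62*-0.4045 + 31 = 5.921
x_1 = -0.4045 - 0.02*5.921 = -0.5229


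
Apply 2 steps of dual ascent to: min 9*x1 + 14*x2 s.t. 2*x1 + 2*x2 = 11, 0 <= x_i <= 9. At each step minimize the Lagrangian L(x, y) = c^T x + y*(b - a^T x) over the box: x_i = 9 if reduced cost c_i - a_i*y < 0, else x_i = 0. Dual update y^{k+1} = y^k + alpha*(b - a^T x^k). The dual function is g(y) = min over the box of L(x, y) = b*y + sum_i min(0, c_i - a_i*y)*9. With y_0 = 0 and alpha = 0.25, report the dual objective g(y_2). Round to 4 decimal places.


Dual ascent for LP: min 9*x1 + 14*x2, 2*x1 + 2*x2 = 11, 0 <= x_i <= 9
Step 1: y^k = 0.0, reduced costs: (9.0, 14.0)
  x^k = (0.0, 0.0), subgradient = b - a^T x = 11.0
  y^{k+1} = 0.0 + 0.25*11.0 = 2.75
Step 2: y^k = 2.75, reduced costs: (3.5, 8.5)
  x^k = (0.0, 0.0), subgradient = b - a^T x = 11.0
  y^{k+1} = 2.75 + 0.25*11.0 = 5.5
Dual objective at y_2 = 5.5: reduced costs (-2.0, 3.0), box minimizer x = (9.0, 0.0)
g(y_2) = b*y + (c1 - a1*y)*x1 + (c2 - a2*y)*x2 = 11*5.5 + (-2.0)*9.0 + 3.0*0.0 = 60.5 - 18.0 + 0.0 = 42.5


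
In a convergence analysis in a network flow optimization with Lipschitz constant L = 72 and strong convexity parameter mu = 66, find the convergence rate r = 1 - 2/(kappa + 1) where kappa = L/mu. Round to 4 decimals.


Step 1: Compute the condition number.
kappa = L/mu = 72/66 = 1.0909
Step 2: Compute the convergence rate.
r = 1 - 2/(kappa + 1) = 1 - 2*mu/(L + mu) = (L - mu)/(L + mu) = 6/138 = 0.0435


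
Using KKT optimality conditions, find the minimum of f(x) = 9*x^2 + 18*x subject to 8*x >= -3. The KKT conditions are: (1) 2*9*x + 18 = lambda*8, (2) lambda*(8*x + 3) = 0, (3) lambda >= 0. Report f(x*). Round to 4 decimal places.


Step 1: Try lambda = 0 (constraint inactive).
x_unc = -18/(2*9) = -1.0
Check: 8*-1.0 = -8.0 < -3 -- violated!
Step 2: Constraint must be active: 8*x = -3
x* = -3/8 = -0.375
lambda = (2*9*(-0.375) + 18)/8 = 1.4063
Step 3: Compute optimal value.
f(x*) = 9*(-0.375)^2 + 18*(-0.375) = -5.4844


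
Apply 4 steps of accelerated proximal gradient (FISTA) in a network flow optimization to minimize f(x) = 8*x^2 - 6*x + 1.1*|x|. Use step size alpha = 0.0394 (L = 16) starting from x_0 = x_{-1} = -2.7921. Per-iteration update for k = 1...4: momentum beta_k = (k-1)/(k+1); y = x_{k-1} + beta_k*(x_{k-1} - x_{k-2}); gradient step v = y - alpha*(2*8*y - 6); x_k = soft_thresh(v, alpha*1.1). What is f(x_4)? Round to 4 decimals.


FISTA on f(x) = 8*x^2 - 6*x + 1.1*|x|
L = 16, alpha = 0.0394
Iteration 1: beta = 0.0, y = -2.7921 + 0.0*(-2.7921 + 2.7921) = -2.7921
  grad(y) = -50.6736, v = y - alpha*grad = -0.7956
  prox(v) = soft_thresh(-0.7956, 0.0433) = -0.7522
Iteration 2: beta = 0.3333, y = -0.7522 + 0.3333*(-0.7522 + 2.7921) = -0.0723
  grad(y) = -7.1562, v = y - alpha*grad = 0.2097
  prox(v) = soft_thresh(0.2097, 0.0433) = 0.1664
Iteration 3: beta = 0.5, y = 0.1664 + 0.5*(0.1664 + 0.7522) = 0.6256
  grad(y) = 4.0102, v = y - alpha*grad = 0.4676
  prox(v) = soft_thresh(0.4676, 0.0433) = 0.4243
Iteration 4: beta = 0.6, y = 0.4243 + 0.6*(0.4243 - 0.1664) = 0.5791
  grad(y) = 3.265, v = y - alpha*grad = 0.4504
  prox(v) = soft_thresh(0.4504, 0.0433) = 0.4071
f(x_4) = 8*0.4071^2 - 6*0.4071 + 1.1*|0.4071| = -0.669


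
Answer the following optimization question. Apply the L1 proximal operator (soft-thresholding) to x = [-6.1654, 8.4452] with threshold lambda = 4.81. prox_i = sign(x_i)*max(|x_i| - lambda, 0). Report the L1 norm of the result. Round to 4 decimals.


Soft-thresholding with lambda = 4.81:
prox(-6.1654) = sign(-6.1654)*max(|-6.1654| - 4.81, 0) = -1.3554
prox(8.4452) = sign(8.4452)*max(|8.4452| - 4.81, 0) = 3.6352
prox(x) = [-1.3554, 3.6352]
||prox(x)||_1 = 1.3554 + 3.6352 = 4.9906


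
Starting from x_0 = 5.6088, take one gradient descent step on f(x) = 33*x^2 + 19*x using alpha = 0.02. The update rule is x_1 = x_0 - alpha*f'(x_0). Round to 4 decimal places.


We compute the gradient at x_0 and apply the update.
f'(x) = 66*x + 19
f'(5.6088) = 66*5.6088 + 19 = 389.1808
x_1 = 5.6088 - 0.02*389.1808 = -2.1748


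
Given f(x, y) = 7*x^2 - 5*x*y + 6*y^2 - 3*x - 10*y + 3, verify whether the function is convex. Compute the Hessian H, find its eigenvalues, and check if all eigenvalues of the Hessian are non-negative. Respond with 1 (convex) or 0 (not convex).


The Hessian of f(x,y) = 7*x^2 - 5*x*y + 6*y^2 - 3*x - 10*y + 3 is:
H = [[14, -5], [-5, 12]]
Trace = 14 + 12 = 26
Determinant = 14*12 - (-5)^2 = 143
Discriminant = (26)^2 - 4*143 = 104.0
Eigenvalues: lambda_1 = 7.901, lambda_2 = 18.099
The function is convex.

1


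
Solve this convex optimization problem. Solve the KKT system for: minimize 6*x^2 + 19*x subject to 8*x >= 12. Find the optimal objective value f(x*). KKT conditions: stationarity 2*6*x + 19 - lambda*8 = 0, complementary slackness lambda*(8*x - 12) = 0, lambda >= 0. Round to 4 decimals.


Step 1: Try lambda = 0 (constraint inactive).
x_unc = -19/(2*6) = -1.5833
Check: 8*-1.5833 = -12.6664 < 12 -- violated!
Step 2: Constraint must be active: 8*x = 12
x* = 12/8 = 1.5
lambda = (2*6*1.5 + 19)/8 = 4.625
Step 3: Compute optimal value.
f(x*) = 6*1.5^2 + 19*1.5 = 42.0


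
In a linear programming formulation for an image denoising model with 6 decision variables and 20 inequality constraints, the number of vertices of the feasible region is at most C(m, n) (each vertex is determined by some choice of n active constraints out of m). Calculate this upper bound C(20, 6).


Each vertex corresponds to some choice of n active constraints out of m, so the number of vertices is at most C(m, n) = m! / (n!(m-n)!).
m = 20, n = 6
Numerator: 20 * 19 * 18 * 17 * 16 * 15
Denominator: 6! = 720
C(20, 6) = 38760


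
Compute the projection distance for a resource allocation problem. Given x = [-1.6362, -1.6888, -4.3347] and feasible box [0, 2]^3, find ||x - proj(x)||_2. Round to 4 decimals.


Project each component onto [0, 2].
clip(-1.6362) = 0.0, clip(-1.6888) = 0.0, clip(-4.3347) = 0.0
Projection = [0.0, 0.0, 0.0]
Squared diffs: [2.6772, 2.852, 18.7896]
Distance = sqrt(24.3188) = 4.9314


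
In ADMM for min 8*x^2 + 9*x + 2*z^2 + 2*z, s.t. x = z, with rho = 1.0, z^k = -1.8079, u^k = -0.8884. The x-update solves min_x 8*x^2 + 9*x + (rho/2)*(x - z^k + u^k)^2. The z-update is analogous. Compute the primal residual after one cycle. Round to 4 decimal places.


ADMM iteration with rho = 1.0, z^k = -1.8079, u^k = -0.8884
Step 1: x-update.
Minimize 8*x^2 + 9*x + (1.0/2)*(x + 1.8079 - 0.8884)^2
FOC: (2*8 + 1.0)*x = -9 + 1.0*(-1.8079 + 0.8884)
x^{k+1} = -0.5835
Step 2: z-update.
Minimize 2*z^2 + 2*z + (1.0/2)*(-0.5835 - z - 0.8884)^2
FOC: (2*2 + 1.0)*z = -2 + 1.0*(-0.5835 - 0.8884)
z^{k+1} = -0.6944
Step 3: u-update.
u^{k+1} = -0.8884 - 0.5835 + 0.6944 = -0.7775
Step 4: Primal residual = |-0.5835 + 0.6944| = 0.1109


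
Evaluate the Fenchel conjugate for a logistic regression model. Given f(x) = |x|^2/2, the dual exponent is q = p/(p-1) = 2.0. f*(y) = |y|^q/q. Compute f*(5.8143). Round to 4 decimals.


The conjugate exponent q satisfies 1/p + 1/q = 1.
p = 2, so q = 2/(2 - 1) = 2.0
|y|^q = 5.8143^2.0 = 33.8061
f*(5.8143) = 33.8061 / 2.0 = 16.903


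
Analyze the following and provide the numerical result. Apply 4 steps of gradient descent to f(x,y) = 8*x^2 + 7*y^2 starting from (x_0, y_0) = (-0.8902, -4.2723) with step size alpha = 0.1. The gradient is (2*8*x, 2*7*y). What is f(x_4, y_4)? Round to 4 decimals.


Gradient descent on f(x,y) = 8*x^2 + 7*y^2.
Starting point: (-0.8902, -4.2723), alpha = 0.1
Step 1: grad_x = 2*8*-0.8902 = -14.2432, grad_y = 2*7*-4.2723 = -59.8122
  x_1 = -0.8902 - 0.1*-14.2432 = 0.5341
  y_1 = -4.2723 - 0.1*-59.8122 = 1.7089
Step 2: grad_x = 2*8*0.5341 = 8.5459, grad_y = 2*7*1.7089 = 23.9249
  x_2 = 0.5341 - 0.1*8.5459 = -0.3205
  y_2 = 1.7089 - 0.1*23.9249 = -0.6836
Step 3: grad_x = 2*8*-0.3205 = -5.1276, grad_y = 2*7*-0.6836 = -9.57
  x_3 = -0.3205 - 0.1*-5.1276 = 0.1923
  y_3 = -0.6836 - 0.1*-9.57 = 0.2734
Step 4: grad_x = 2*8*0.1923 = 3.0765, grad_y = 2*7*0.2734 = 3.828
  x_4 = 0.1923 - 0.1*3.0765 = -0.1154
  y_4 = 0.2734 - 0.1*3.828 = -0.1094
f(-0.1154, -0.1094) = 8*(-0.1154)^2 + 7*(-0.1094)^2 = 0.1902


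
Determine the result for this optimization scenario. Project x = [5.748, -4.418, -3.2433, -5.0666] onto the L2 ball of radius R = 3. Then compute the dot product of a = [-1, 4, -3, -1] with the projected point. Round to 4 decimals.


Step 1: Compute ||x|| (intermediates to 6 decimals).
||x|| = sqrt(5.748^2 + (-4.418)^2 + (-3.2433)^2 + (-5.0666)^2) = 9.420598
Step 2: Project.
Since ||x|| > R, scale = R/||x|| = 3/9.420598 = 0.318451, proj(x) = scale * x
proj(x) = [1.830456, -1.406917, -1.032832, -1.613464]
Step 3: Dot product.
a^T * proj(x) = -1*1.830456 + 4*(-1.406917) - 3*(-1.032832) - 1*(-1.613464) = -2.7462


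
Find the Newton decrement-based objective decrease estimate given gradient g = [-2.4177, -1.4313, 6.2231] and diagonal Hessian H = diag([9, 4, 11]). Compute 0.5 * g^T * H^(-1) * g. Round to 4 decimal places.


Step 1: H is diagonal, so H^(-1) * g = [-0.2686, -0.3578, 0.5657].
Step 2: g^T H^(-1) g = sum_i g_i^2 / H_ii
  = (-2.4177)^2/9 + (-1.4313)^2/4 + (6.2231)^2/11
  = 0.6495 + 0.5122 + 3.5206 = 4.6823
Step 3: Objective decrease = 0.5 * g^T H^(-1) g = 2.3411
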